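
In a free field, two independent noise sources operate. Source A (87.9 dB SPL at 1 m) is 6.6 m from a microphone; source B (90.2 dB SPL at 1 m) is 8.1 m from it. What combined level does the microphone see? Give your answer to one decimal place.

74.8 dB SPL

At the listener: L_A = 87.9 − 20·log₁₀(6.6) = 71.51 dB; L_B = 90.2 − 20·log₁₀(8.1) = 72.03 dB.
Combined: 10·log₁₀(10^(71.51/10)+10^(72.03/10)) = 74.8 dB SPL.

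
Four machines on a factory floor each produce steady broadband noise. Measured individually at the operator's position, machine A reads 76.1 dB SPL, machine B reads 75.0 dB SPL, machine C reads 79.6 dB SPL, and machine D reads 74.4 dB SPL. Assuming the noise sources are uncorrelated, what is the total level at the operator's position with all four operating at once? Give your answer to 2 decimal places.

Incoherent sources sum as intensities:
L_total = 10·log₁₀(10^(76.1/10) + 10^(75.0/10) + 10^(79.6/10) + 10^(74.4/10)) = 10·log₁₀(191100000) = 82.81 dB SPL.

82.81 dB SPL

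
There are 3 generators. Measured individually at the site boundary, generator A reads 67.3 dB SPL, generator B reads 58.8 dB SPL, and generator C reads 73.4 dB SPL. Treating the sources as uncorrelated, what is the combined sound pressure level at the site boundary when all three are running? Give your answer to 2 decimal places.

Add the sources as powers (linear), then convert back to dB:
L_total = 10·log₁₀(10^(67.3/10) + 10^(58.8/10) + 10^(73.4/10)) = 10·log₁₀(28010000) = 74.47 dB SPL.

74.47 dB SPL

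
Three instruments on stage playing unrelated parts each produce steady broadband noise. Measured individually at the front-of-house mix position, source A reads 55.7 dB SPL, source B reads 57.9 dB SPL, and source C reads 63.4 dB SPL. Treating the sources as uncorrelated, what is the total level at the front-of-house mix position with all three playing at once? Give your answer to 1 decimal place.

65.0 dB SPL

Uncorrelated sources add in intensity (power), not in dB.
L_total = 10·log₁₀(10^(55.7/10) + 10^(57.9/10) + 10^(63.4/10)) = 10·log₁₀(3176000) = 65.0 dB SPL.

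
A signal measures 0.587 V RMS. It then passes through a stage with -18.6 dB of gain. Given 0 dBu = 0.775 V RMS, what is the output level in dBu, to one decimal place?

-21.0 dBu

Input level: 20·log₁₀(0.587/0.775) = -2.41 dBu.
Output: -2.41 − 18.6 = -21.0 dBu.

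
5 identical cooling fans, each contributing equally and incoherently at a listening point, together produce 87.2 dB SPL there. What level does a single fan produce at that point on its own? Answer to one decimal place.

5 equal incoherent sources add 10·log₁₀(5) = 6.99 dB over one source.
L_one = 87.2 − 6.99 = 80.2 dB SPL.

80.2 dB SPL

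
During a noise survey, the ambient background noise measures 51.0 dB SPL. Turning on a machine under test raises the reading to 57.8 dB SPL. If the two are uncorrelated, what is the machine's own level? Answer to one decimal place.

56.8 dB SPL

Subtract intensities: L_src = 10·log₁₀(10^(L_total/10) − 10^(L_bg/10)).
L_src = 10·log₁₀(10^(57.8/10) − 10^(51.0/10)) = 10·log₁₀(476700) = 56.8 dB SPL.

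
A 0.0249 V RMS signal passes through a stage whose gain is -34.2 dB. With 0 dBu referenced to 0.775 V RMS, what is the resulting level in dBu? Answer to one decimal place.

Input level: 20·log₁₀(0.0249/0.775) = -29.86 dBu.
Output: -29.86 − 34.2 = -64.1 dBu.

-64.1 dBu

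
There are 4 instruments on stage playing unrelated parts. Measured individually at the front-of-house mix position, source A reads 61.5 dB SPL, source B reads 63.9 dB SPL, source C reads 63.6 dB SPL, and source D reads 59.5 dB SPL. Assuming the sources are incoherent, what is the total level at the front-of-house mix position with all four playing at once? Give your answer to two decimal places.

68.48 dB SPL

Incoherent sources sum as intensities:
L_total = 10·log₁₀(10^(61.5/10) + 10^(63.9/10) + 10^(63.6/10) + 10^(59.5/10)) = 10·log₁₀(7049000) = 68.48 dB SPL.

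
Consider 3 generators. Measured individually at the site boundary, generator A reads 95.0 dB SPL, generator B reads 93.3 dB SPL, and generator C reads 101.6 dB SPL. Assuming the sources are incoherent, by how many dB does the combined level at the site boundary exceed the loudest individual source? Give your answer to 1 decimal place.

Add the sources as powers (linear), then convert back to dB:
L_total = 10·log₁₀(10^(95.0/10) + 10^(93.3/10) + 10^(101.6/10)) = 102.96 dB SPL.
Excess over the loudest (101.6 dB): 102.96 − 101.6 = 1.4 dB.

1.4 dB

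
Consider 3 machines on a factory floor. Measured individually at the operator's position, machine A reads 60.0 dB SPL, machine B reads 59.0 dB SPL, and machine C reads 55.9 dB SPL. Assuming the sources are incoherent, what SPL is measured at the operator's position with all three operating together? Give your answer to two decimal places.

63.39 dB SPL

Add the sources as powers (linear), then convert back to dB:
L_total = 10·log₁₀(10^(60.0/10) + 10^(59.0/10) + 10^(55.9/10)) = 10·log₁₀(2183000) = 63.39 dB SPL.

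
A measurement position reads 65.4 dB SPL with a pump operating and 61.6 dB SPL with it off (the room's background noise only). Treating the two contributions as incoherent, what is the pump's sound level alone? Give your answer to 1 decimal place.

63.1 dB SPL

Remove the background by subtracting linear intensities:
L_src = 10·log₁₀(10^(65.4/10) − 10^(61.6/10)) = 10·log₁₀(2022000) = 63.1 dB SPL.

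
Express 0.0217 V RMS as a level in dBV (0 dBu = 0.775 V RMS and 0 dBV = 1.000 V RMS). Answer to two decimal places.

-33.27 dBV

dBV = 20·log₁₀(V / 1.000 V).
20·log₁₀(0.0217/1.000) = -33.27 dBV.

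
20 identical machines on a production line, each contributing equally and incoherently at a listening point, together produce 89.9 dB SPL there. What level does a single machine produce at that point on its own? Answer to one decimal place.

76.9 dB SPL

20 equal incoherent sources add 10·log₁₀(20) = 13.01 dB over one source.
L_one = 89.9 − 13.01 = 76.9 dB SPL.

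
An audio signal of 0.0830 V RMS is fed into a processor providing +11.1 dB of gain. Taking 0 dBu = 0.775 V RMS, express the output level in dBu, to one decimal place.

-8.3 dBu

Input level: 20·log₁₀(0.0830/0.775) = -19.40 dBu.
Output: -19.40 + 11.1 = -8.3 dBu.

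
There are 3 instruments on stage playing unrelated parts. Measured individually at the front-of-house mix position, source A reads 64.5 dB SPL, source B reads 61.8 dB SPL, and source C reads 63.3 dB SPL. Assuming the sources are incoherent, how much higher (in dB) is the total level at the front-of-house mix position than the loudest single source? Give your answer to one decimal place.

3.6 dB

Add the sources as powers (linear), then convert back to dB:
L_total = 10·log₁₀(10^(64.5/10) + 10^(61.8/10) + 10^(63.3/10)) = 68.11 dB SPL.
Excess over the loudest (64.5 dB): 68.11 − 64.5 = 3.6 dB.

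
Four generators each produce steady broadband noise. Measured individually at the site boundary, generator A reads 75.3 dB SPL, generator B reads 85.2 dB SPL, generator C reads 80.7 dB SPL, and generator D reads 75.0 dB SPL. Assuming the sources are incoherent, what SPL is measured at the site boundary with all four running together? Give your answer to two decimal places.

87.11 dB SPL

Uncorrelated sources add in intensity (power), not in dB.
L_total = 10·log₁₀(10^(75.3/10) + 10^(85.2/10) + 10^(80.7/10) + 10^(75.0/10)) = 10·log₁₀(514100000) = 87.11 dB SPL.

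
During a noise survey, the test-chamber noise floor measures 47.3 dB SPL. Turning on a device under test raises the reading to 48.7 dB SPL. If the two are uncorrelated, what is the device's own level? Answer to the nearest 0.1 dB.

Background correction is a power subtraction:
L_src = 10·log₁₀(10^(48.7/10) − 10^(47.3/10)) = 10·log₁₀(20430) = 43.1 dB SPL.

43.1 dB SPL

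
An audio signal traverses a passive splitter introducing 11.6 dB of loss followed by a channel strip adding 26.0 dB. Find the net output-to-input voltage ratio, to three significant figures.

5.25

Net gain = (−11.6) + 26.0 = 14.4 dB.
Voltage ratio = 10^(14.4/20) = 5.25.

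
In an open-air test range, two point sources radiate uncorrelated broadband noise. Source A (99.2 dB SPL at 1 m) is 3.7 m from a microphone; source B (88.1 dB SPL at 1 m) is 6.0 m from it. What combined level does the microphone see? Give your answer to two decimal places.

87.96 dB SPL

At the listener: L_A = 99.2 − 20·log₁₀(3.7) = 87.836 dB; L_B = 88.1 − 20·log₁₀(6.0) = 72.537 dB.
Combined: 10·log₁₀(10^(87.836/10)+10^(72.537/10)) = 87.96 dB SPL.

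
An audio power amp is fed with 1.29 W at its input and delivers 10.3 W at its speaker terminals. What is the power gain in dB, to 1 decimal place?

Power is a power quantity, so gain = 10·log₁₀(P_out/P_in).
10·log₁₀(10.3/1.29) = 10·log₁₀(7.984) = 9.0 dB.

9.0 dB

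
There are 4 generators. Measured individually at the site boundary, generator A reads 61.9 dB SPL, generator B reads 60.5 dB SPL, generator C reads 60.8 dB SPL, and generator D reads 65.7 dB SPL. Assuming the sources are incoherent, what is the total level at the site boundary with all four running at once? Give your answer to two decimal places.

Uncorrelated sources add in intensity (power), not in dB.
L_total = 10·log₁₀(10^(61.9/10) + 10^(60.5/10) + 10^(60.8/10) + 10^(65.7/10)) = 10·log₁₀(7588000) = 68.80 dB SPL.

68.80 dB SPL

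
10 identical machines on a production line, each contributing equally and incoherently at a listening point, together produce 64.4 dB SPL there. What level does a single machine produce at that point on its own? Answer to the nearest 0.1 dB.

10 equal incoherent sources add 10·log₁₀(10) = 10.00 dB over one source.
L_one = 64.4 − 10.00 = 54.4 dB SPL.

54.4 dB SPL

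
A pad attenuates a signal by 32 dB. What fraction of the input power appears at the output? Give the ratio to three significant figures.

Power ratio = 10^(dB/10).
10^(-32/10) = 10^(-3.200) = 0.000631.

0.000631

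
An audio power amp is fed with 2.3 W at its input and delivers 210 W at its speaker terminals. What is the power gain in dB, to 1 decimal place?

19.6 dB

Power ratio → dB uses the 10·log₁₀ form:
10·log₁₀(210/2.3) = 10·log₁₀(91.30) = 19.6 dB.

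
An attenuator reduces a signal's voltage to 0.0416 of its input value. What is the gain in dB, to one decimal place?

Voltage ratio → dB uses the 20·log₁₀ form:
20·log₁₀(0.0416) = -27.6 dB.

-27.6 dB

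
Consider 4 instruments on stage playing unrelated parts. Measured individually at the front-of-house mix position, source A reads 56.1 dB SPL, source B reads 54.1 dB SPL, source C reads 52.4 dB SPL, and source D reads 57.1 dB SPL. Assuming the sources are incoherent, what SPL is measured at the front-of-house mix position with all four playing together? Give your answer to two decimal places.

Incoherent sources sum as intensities:
L_total = 10·log₁₀(10^(56.1/10) + 10^(54.1/10) + 10^(52.4/10) + 10^(57.1/10)) = 10·log₁₀(1351000) = 61.31 dB SPL.

61.31 dB SPL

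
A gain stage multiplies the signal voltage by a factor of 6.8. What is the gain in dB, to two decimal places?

16.65 dB

Voltage is an amplitude quantity, so gain = 20·log₁₀(V_out/V_in).
20·log₁₀(6.8) = 16.65 dB.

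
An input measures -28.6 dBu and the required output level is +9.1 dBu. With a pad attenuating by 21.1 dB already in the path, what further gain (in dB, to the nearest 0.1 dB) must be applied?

58.8 dB

The required make-up gain is the shortfall in the dB sum.
G = +9.1 − (-28.6) + 21.1 = 58.8 dB.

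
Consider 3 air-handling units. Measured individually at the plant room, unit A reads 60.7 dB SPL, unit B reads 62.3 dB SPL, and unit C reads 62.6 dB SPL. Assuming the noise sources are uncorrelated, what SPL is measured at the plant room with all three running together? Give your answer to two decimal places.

Uncorrelated sources add in intensity (power), not in dB.
L_total = 10·log₁₀(10^(60.7/10) + 10^(62.3/10) + 10^(62.6/10)) = 10·log₁₀(4693000) = 66.71 dB SPL.

66.71 dB SPL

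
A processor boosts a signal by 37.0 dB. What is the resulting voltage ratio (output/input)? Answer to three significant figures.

70.8

Voltage ratio = 10^(dB/20).
10^(37.0/20) = 10^(1.850) = 70.8.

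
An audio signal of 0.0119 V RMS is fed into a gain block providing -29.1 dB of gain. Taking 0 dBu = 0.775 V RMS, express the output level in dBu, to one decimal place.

-65.4 dBu

Input level: 20·log₁₀(0.0119/0.775) = -36.28 dBu.
Output: -36.28 − 29.1 = -65.4 dBu.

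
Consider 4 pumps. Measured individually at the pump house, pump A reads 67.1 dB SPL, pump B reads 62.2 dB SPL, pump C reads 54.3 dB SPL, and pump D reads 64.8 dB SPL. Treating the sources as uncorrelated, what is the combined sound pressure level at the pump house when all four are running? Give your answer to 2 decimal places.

70.03 dB SPL

Uncorrelated sources add in intensity (power), not in dB.
L_total = 10·log₁₀(10^(67.1/10) + 10^(62.2/10) + 10^(54.3/10) + 10^(64.8/10)) = 10·log₁₀(10080000) = 70.03 dB SPL.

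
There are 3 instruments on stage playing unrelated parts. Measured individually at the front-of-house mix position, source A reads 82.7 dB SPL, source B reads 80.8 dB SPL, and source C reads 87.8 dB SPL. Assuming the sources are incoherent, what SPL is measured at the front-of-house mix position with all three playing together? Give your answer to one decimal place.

89.6 dB SPL

Add the sources as powers (linear), then convert back to dB:
L_total = 10·log₁₀(10^(82.7/10) + 10^(80.8/10) + 10^(87.8/10)) = 10·log₁₀(909000000) = 89.6 dB SPL.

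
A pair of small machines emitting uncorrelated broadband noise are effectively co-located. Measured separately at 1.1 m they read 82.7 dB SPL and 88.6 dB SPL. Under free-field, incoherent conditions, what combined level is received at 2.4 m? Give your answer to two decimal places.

Combined at 1.1 m: 10·log₁₀(10^(82.7/10)+10^(88.6/10)) = 89.593 dB SPL.
Then apply −20·log₁₀(2.4/1.1) = -6.776 dB → 82.82 dB SPL.

82.82 dB SPL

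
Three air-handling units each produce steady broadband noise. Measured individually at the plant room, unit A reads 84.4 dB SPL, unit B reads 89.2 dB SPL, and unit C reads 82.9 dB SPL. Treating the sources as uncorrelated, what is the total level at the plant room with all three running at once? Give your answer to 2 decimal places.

91.15 dB SPL

Incoherent sources sum as intensities:
L_total = 10·log₁₀(10^(84.4/10) + 10^(89.2/10) + 10^(82.9/10)) = 10·log₁₀(1302000000) = 91.15 dB SPL.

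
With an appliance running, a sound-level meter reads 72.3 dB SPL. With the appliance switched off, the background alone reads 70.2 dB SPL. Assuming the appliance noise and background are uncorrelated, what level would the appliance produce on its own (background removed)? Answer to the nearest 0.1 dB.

Subtract intensities: L_src = 10·log₁₀(10^(L_total/10) − 10^(L_bg/10)).
L_src = 10·log₁₀(10^(72.3/10) − 10^(70.2/10)) = 10·log₁₀(6511000) = 68.1 dB SPL.

68.1 dB SPL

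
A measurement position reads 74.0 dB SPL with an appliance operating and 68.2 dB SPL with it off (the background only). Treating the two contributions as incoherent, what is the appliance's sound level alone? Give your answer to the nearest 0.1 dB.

Remove the background by subtracting linear intensities:
L_src = 10·log₁₀(10^(74.0/10) − 10^(68.2/10)) = 10·log₁₀(18510000) = 72.7 dB SPL.

72.7 dB SPL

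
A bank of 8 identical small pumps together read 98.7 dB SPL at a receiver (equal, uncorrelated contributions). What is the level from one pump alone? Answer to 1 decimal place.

89.7 dB SPL

8 equal incoherent sources add 10·log₁₀(8) = 9.03 dB over one source.
L_one = 98.7 − 9.03 = 89.7 dB SPL.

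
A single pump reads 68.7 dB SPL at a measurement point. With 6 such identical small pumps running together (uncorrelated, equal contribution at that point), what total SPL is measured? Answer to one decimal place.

76.5 dB SPL

6 equal incoherent sources raise the level by 10·log₁₀(6) = 7.78 dB.
L_total = 68.7 + 7.78 = 76.5 dB SPL.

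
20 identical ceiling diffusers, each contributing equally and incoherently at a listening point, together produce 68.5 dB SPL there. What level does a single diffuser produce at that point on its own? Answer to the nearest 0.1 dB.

55.5 dB SPL

20 equal incoherent sources add 10·log₁₀(20) = 13.01 dB over one source.
L_one = 68.5 − 13.01 = 55.5 dB SPL.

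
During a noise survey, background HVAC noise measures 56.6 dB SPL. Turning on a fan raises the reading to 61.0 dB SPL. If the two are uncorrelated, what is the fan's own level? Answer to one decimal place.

Background correction is a power subtraction:
L_src = 10·log₁₀(10^(61.0/10) − 10^(56.6/10)) = 10·log₁₀(801800) = 59.0 dB SPL.

59.0 dB SPL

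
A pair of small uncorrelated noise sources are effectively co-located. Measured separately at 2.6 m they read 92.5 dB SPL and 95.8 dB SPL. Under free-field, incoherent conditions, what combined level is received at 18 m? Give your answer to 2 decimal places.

Combined at 2.6 m: 10·log₁₀(10^(92.5/10)+10^(95.8/10)) = 97.466 dB SPL.
Then apply −20·log₁₀(18/2.6) = -16.806 dB → 80.66 dB SPL.

80.66 dB SPL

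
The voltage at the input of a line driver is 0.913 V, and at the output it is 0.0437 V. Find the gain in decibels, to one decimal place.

-26.4 dB

Voltage ratio → dB uses the 20·log₁₀ form:
20·log₁₀(0.0437/0.913) = 20·log₁₀(0.04786) = -26.4 dB.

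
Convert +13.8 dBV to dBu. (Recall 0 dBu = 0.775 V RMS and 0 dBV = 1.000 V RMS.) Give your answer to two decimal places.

The offset between the scales is 20·log₁₀(0.775/1.000) = −2.214 dB.
So dBu = +13.8 + 2.214 = +16.01 dBu.

+16.01 dBu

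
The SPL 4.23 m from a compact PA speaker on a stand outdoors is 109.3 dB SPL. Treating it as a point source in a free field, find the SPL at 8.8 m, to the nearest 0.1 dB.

Inverse-square spreading gives ΔL = −20·log₁₀(d₂/d₁).
ΔL = −20·log₁₀(8.8/4.23) = -6.36 dB, so L₂ = 109.3 + (-6.36) = 102.9 dB SPL.

102.9 dB SPL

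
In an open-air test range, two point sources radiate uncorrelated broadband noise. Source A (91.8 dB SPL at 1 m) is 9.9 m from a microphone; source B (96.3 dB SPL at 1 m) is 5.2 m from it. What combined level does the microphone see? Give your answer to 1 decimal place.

At the listener: L_A = 91.8 − 20·log₁₀(9.9) = 71.89 dB; L_B = 96.3 − 20·log₁₀(5.2) = 81.98 dB.
Combined: 10·log₁₀(10^(71.89/10)+10^(81.98/10)) = 82.4 dB SPL.

82.4 dB SPL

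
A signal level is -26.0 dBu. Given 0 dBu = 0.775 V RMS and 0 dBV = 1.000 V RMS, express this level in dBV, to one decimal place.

-28.2 dBV

The offset between the scales is 20·log₁₀(0.775/1.000) = −2.214 dB.
So dBV = -26.0 − 2.214 = -28.2 dBV.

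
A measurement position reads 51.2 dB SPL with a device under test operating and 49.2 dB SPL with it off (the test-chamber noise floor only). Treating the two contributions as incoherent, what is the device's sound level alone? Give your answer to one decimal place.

46.9 dB SPL

Subtract intensities: L_src = 10·log₁₀(10^(L_total/10) − 10^(L_bg/10)).
L_src = 10·log₁₀(10^(51.2/10) − 10^(49.2/10)) = 10·log₁₀(48650) = 46.9 dB SPL.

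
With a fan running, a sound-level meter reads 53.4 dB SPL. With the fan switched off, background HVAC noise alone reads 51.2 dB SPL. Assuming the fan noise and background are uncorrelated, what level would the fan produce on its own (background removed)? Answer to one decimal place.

49.4 dB SPL

Background correction is a power subtraction:
L_src = 10·log₁₀(10^(53.4/10) − 10^(51.2/10)) = 10·log₁₀(86950) = 49.4 dB SPL.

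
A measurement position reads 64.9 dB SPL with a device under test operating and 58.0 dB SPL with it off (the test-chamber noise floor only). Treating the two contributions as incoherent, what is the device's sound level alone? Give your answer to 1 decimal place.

63.9 dB SPL

Subtract intensities: L_src = 10·log₁₀(10^(L_total/10) − 10^(L_bg/10)).
L_src = 10·log₁₀(10^(64.9/10) − 10^(58.0/10)) = 10·log₁₀(2459000) = 63.9 dB SPL.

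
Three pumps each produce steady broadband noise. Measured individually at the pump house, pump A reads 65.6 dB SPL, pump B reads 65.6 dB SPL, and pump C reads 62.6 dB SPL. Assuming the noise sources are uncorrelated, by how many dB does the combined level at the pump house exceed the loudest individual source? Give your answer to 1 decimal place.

Add the sources as powers (linear), then convert back to dB:
L_total = 10·log₁₀(10^(65.6/10) + 10^(65.6/10) + 10^(62.6/10)) = 69.58 dB SPL.
Excess over the loudest (65.6 dB): 69.58 − 65.6 = 4.0 dB.

4.0 dB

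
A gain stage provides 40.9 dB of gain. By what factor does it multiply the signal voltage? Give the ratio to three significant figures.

111

Voltage ratio = 10^(dB/20).
10^(40.9/20) = 10^(2.045) = 111.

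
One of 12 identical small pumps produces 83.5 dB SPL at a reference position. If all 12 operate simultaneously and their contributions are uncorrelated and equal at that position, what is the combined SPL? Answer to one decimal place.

94.3 dB SPL

12 equal incoherent sources raise the level by 10·log₁₀(12) = 10.79 dB.
L_total = 83.5 + 10.79 = 94.3 dB SPL.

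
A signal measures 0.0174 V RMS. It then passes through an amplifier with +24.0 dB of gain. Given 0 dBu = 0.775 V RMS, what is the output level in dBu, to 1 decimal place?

Input level: 20·log₁₀(0.0174/0.775) = -32.98 dBu.
Output: -32.98 + 24.0 = -9.0 dBu.

-9.0 dBu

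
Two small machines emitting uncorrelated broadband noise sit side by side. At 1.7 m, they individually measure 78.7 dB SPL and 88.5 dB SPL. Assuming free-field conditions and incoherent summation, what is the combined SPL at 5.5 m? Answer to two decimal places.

78.73 dB SPL

Combined at 1.7 m: 10·log₁₀(10^(78.7/10)+10^(88.5/10)) = 88.932 dB SPL.
Then apply −20·log₁₀(5.5/1.7) = -10.198 dB → 78.73 dB SPL.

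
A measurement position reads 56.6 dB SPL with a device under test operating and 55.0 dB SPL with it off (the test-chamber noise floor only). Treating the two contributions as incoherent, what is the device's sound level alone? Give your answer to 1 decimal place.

Subtract intensities: L_src = 10·log₁₀(10^(L_total/10) − 10^(L_bg/10)).
L_src = 10·log₁₀(10^(56.6/10) − 10^(55.0/10)) = 10·log₁₀(140900) = 51.5 dB SPL.

51.5 dB SPL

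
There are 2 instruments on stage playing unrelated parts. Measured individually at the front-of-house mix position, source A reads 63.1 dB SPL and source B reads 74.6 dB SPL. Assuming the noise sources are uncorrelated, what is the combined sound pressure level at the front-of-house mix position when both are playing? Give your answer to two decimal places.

74.90 dB SPL

Add the sources as powers (linear), then convert back to dB:
L_total = 10·log₁₀(10^(63.1/10) + 10^(74.6/10)) = 10·log₁₀(30880000) = 74.90 dB SPL.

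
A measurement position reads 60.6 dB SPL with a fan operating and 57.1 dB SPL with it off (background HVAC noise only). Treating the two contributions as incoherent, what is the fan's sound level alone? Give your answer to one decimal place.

58.0 dB SPL

Remove the background by subtracting linear intensities:
L_src = 10·log₁₀(10^(60.6/10) − 10^(57.1/10)) = 10·log₁₀(635300) = 58.0 dB SPL.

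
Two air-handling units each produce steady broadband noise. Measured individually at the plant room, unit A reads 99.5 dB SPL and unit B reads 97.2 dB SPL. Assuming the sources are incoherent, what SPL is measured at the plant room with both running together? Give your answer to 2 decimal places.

101.51 dB SPL

Uncorrelated sources add in intensity (power), not in dB.
L_total = 10·log₁₀(10^(99.5/10) + 10^(97.2/10)) = 10·log₁₀(14161000000) = 101.51 dB SPL.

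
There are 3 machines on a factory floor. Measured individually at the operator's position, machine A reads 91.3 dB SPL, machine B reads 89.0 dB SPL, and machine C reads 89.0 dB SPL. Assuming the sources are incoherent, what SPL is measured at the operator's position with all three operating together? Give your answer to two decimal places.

94.68 dB SPL

Incoherent sources sum as intensities:
L_total = 10·log₁₀(10^(91.3/10) + 10^(89.0/10) + 10^(89.0/10)) = 10·log₁₀(2938000000) = 94.68 dB SPL.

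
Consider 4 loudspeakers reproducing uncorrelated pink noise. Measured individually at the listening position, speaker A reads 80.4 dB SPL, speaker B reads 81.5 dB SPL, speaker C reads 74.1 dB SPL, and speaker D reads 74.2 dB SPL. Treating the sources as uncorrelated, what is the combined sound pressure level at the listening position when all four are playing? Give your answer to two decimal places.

84.81 dB SPL

Add the sources as powers (linear), then convert back to dB:
L_total = 10·log₁₀(10^(80.4/10) + 10^(81.5/10) + 10^(74.1/10) + 10^(74.2/10)) = 10·log₁₀(302900000) = 84.81 dB SPL.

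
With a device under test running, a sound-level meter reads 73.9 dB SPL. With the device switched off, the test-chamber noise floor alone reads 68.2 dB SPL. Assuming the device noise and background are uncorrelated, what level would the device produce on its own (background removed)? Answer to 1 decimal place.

72.5 dB SPL

Remove the background by subtracting linear intensities:
L_src = 10·log₁₀(10^(73.9/10) − 10^(68.2/10)) = 10·log₁₀(17940000) = 72.5 dB SPL.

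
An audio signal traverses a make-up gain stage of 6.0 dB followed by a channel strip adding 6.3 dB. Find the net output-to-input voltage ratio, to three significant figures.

4.12

Net gain = 6.0 + 6.3 = 12.3 dB.
Voltage ratio = 10^(12.3/20) = 4.12.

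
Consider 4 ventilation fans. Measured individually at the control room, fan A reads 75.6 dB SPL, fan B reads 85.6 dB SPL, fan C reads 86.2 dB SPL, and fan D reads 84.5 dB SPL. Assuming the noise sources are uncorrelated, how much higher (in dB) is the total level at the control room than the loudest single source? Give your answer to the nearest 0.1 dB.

Incoherent sources sum as intensities:
L_total = 10·log₁₀(10^(75.6/10) + 10^(85.6/10) + 10^(86.2/10) + 10^(84.5/10)) = 90.41 dB SPL.
Excess over the loudest (86.2 dB): 90.41 − 86.2 = 4.2 dB.

4.2 dB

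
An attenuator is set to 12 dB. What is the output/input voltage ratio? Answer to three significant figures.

0.251

Voltage ratio = 10^(dB/20).
10^(-12/20) = 10^(-0.6000) = 0.251.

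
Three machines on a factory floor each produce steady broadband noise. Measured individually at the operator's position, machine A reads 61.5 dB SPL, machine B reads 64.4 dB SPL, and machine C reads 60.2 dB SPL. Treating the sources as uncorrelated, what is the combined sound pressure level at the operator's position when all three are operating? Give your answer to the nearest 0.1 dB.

Uncorrelated sources add in intensity (power), not in dB.
L_total = 10·log₁₀(10^(61.5/10) + 10^(64.4/10) + 10^(60.2/10)) = 10·log₁₀(5214000) = 67.2 dB SPL.

67.2 dB SPL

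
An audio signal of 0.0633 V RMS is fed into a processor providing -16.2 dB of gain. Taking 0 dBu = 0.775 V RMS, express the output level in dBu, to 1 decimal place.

Input level: 20·log₁₀(0.0633/0.775) = -21.76 dBu.
Output: -21.76 − 16.2 = -38.0 dBu.

-38.0 dBu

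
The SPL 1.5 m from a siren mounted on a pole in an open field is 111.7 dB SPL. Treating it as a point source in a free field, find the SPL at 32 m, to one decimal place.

85.1 dB SPL

Free-field point source: level drops by 20·log₁₀ of the distance ratio.
ΔL = −20·log₁₀(32/1.5) = -26.58 dB, so L₂ = 111.7 + (-26.58) = 85.1 dB SPL.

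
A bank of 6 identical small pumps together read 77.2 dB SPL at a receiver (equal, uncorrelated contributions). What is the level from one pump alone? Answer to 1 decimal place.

69.4 dB SPL

6 equal incoherent sources add 10·log₁₀(6) = 7.78 dB over one source.
L_one = 77.2 − 7.78 = 69.4 dB SPL.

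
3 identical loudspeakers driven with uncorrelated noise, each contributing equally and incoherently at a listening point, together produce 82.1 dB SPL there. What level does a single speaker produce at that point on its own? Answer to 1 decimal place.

3 equal incoherent sources add 10·log₁₀(3) = 4.77 dB over one source.
L_one = 82.1 − 4.77 = 77.3 dB SPL.

77.3 dB SPL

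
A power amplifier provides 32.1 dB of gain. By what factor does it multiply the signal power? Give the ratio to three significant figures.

Power ratio = 10^(dB/10).
10^(32.1/10) = 10^(3.210) = 1620.

1620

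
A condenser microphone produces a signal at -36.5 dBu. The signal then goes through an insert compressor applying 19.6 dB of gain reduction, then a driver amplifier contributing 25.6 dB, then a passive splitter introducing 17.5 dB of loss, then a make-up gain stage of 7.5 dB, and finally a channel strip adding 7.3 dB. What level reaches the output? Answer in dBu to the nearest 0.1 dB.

Cascaded gains and losses add directly in dB.
-36.5 − 19.6 + 25.6 − 17.5 + 7.5 + 7.3 = -33.2 dBu.

-33.2 dBu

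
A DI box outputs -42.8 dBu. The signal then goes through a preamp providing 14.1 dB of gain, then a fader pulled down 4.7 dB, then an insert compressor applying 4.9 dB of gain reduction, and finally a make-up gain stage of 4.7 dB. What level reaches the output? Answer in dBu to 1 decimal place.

Cascaded gains and losses add directly in dB.
-42.8 + 14.1 − 4.7 − 4.9 + 4.7 = -33.6 dBu.

-33.6 dBu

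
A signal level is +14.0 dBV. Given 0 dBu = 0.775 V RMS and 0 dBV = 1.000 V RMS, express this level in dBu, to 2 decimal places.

+16.21 dBu

The offset between the scales is 20·log₁₀(0.775/1.000) = −2.214 dB.
So dBu = +14.0 + 2.214 = +16.21 dBu.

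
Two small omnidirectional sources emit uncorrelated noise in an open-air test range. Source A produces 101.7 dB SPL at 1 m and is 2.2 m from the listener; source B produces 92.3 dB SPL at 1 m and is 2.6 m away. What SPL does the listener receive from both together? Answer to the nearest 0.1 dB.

At the listener: L_A = 101.7 − 20·log₁₀(2.2) = 94.85 dB; L_B = 92.3 − 20·log₁₀(2.6) = 84.00 dB.
Combined: 10·log₁₀(10^(94.85/10)+10^(84.00/10)) = 95.2 dB SPL.

95.2 dB SPL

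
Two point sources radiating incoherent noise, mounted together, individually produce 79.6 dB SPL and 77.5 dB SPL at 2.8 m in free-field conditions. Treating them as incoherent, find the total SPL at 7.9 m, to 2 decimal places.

Combined at 2.8 m: 10·log₁₀(10^(79.6/10)+10^(77.5/10)) = 81.686 dB SPL.
Then apply −20·log₁₀(7.9/2.8) = -9.009 dB → 72.68 dB SPL.

72.68 dB SPL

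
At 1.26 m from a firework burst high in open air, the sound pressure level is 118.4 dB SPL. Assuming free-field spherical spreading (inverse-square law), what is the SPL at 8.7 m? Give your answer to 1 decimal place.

For a point source in a free field, ΔL = −20·log₁₀(d₂/d₁).
ΔL = −20·log₁₀(8.7/1.26) = -16.78 dB, so L₂ = 118.4 + (-16.78) = 101.6 dB SPL.

101.6 dB SPL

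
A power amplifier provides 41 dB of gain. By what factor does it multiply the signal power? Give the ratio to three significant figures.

12600

Power ratio = 10^(dB/10).
10^(41/10) = 10^(4.100) = 12600.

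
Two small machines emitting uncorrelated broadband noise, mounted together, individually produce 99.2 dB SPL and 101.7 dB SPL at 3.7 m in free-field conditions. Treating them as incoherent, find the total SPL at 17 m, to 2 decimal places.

Combined at 3.7 m: 10·log₁₀(10^(99.2/10)+10^(101.7/10)) = 103.638 dB SPL.
Then apply −20·log₁₀(17/3.7) = -13.245 dB → 90.39 dB SPL.

90.39 dB SPL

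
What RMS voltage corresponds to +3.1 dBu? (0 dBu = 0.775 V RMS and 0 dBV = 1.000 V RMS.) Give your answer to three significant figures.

V = 0.775 V × 10^(+3.1/20).
= 0.775 × 1.429 = 1.11 V.

1.11 V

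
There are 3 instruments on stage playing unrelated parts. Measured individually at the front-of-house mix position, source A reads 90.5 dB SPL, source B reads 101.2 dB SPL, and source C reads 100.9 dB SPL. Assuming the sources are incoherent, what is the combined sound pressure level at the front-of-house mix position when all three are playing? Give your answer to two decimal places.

104.25 dB SPL

Incoherent sources sum as intensities:
L_total = 10·log₁₀(10^(90.5/10) + 10^(101.2/10) + 10^(100.9/10)) = 10·log₁₀(26607000000) = 104.25 dB SPL.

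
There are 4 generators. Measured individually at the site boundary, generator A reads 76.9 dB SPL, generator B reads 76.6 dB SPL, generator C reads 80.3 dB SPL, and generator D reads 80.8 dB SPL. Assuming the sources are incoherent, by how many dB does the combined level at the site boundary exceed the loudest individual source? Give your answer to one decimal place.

Add the sources as powers (linear), then convert back to dB:
L_total = 10·log₁₀(10^(76.9/10) + 10^(76.6/10) + 10^(80.3/10) + 10^(80.8/10)) = 85.08 dB SPL.
Excess over the loudest (80.8 dB): 85.08 − 80.8 = 4.3 dB.

4.3 dB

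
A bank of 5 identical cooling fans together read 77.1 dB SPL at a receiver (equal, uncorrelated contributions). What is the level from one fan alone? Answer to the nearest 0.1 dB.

5 equal incoherent sources add 10·log₁₀(5) = 6.99 dB over one source.
L_one = 77.1 − 6.99 = 70.1 dB SPL.

70.1 dB SPL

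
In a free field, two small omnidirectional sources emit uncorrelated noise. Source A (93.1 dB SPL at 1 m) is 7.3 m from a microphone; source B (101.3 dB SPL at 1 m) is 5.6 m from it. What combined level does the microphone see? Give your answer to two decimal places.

86.71 dB SPL

At the listener: L_A = 93.1 − 20·log₁₀(7.3) = 75.834 dB; L_B = 101.3 − 20·log₁₀(5.6) = 86.336 dB.
Combined: 10·log₁₀(10^(75.834/10)+10^(86.336/10)) = 86.71 dB SPL.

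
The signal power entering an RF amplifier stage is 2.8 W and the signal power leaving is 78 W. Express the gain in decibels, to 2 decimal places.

14.45 dB

For a power ratio, dB = 10·log₁₀(P₂/P₁).
10·log₁₀(78/2.8) = 10·log₁₀(27.86) = 14.45 dB.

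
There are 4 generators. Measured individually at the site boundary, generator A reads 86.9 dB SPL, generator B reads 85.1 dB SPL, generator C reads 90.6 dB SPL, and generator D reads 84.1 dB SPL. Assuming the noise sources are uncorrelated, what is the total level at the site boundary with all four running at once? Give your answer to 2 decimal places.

Add the sources as powers (linear), then convert back to dB:
L_total = 10·log₁₀(10^(86.9/10) + 10^(85.1/10) + 10^(90.6/10) + 10^(84.1/10)) = 10·log₁₀(2219000000) = 93.46 dB SPL.

93.46 dB SPL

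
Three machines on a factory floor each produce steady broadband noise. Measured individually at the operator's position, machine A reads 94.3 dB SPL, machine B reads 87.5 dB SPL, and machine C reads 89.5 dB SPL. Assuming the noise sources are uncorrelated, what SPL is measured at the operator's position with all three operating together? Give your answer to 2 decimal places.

Uncorrelated sources add in intensity (power), not in dB.
L_total = 10·log₁₀(10^(94.3/10) + 10^(87.5/10) + 10^(89.5/10)) = 10·log₁₀(4145000000) = 96.18 dB SPL.

96.18 dB SPL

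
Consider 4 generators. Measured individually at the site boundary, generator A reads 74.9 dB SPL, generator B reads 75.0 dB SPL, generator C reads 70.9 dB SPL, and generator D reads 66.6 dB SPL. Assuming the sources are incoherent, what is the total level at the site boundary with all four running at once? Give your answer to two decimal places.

Incoherent sources sum as intensities:
L_total = 10·log₁₀(10^(74.9/10) + 10^(75.0/10) + 10^(70.9/10) + 10^(66.6/10)) = 10·log₁₀(79400000) = 79.00 dB SPL.

79.00 dB SPL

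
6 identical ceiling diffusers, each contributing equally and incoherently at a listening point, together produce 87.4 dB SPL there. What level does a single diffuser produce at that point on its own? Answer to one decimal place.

6 equal incoherent sources add 10·log₁₀(6) = 7.78 dB over one source.
L_one = 87.4 − 7.78 = 79.6 dB SPL.

79.6 dB SPL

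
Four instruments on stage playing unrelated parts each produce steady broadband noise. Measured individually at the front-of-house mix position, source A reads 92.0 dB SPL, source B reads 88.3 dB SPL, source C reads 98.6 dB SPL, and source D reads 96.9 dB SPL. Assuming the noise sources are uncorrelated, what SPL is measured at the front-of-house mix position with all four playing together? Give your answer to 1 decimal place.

Incoherent sources sum as intensities:
L_total = 10·log₁₀(10^(92.0/10) + 10^(88.3/10) + 10^(98.6/10) + 10^(96.9/10)) = 10·log₁₀(14403000000) = 101.6 dB SPL.

101.6 dB SPL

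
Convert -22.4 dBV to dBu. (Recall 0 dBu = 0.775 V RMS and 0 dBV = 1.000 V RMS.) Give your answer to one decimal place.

-20.2 dBu

The offset between the scales is 20·log₁₀(0.775/1.000) = −2.214 dB.
So dBu = -22.4 + 2.214 = -20.2 dBu.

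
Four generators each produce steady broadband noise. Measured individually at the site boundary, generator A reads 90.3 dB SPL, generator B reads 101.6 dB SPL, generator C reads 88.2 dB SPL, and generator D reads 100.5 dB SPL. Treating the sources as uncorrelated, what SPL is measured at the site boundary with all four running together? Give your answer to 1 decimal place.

104.4 dB SPL

Uncorrelated sources add in intensity (power), not in dB.
L_total = 10·log₁₀(10^(90.3/10) + 10^(101.6/10) + 10^(88.2/10) + 10^(100.5/10)) = 10·log₁₀(27407000000) = 104.4 dB SPL.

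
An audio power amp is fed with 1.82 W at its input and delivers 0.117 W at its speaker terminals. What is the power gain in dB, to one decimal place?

Power ratio → dB uses the 10·log₁₀ form:
10·log₁₀(0.117/1.82) = 10·log₁₀(0.06429) = -11.9 dB.

-11.9 dB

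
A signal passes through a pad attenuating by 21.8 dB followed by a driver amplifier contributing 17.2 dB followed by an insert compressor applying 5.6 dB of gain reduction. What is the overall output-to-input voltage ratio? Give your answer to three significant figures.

Net gain = (−21.8) + 17.2 + (−5.6) = -10.2 dB.
Voltage ratio = 10^(-10.2/20) = 0.309.

0.309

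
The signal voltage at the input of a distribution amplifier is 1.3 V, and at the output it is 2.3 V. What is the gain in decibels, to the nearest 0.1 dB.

Voltage is an amplitude quantity, so gain = 20·log₁₀(V_out/V_in).
20·log₁₀(2.3/1.3) = 20·log₁₀(1.769) = 5.0 dB.

5.0 dB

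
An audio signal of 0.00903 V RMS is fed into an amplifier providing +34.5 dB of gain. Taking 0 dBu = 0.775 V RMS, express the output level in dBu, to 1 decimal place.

Input level: 20·log₁₀(0.00903/0.775) = -38.67 dBu.
Output: -38.67 + 34.5 = -4.2 dBu.

-4.2 dBu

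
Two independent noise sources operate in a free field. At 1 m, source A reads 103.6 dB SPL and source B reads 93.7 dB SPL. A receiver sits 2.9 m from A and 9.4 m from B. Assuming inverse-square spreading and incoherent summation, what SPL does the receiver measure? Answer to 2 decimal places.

94.39 dB SPL

At the listener: L_A = 103.6 − 20·log₁₀(2.9) = 94.352 dB; L_B = 93.7 − 20·log₁₀(9.4) = 74.237 dB.
Combined: 10·log₁₀(10^(94.352/10)+10^(74.237/10)) = 94.39 dB SPL.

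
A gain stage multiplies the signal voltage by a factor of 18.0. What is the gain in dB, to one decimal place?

Voltage ratio → dB uses the 20·log₁₀ form:
20·log₁₀(18.0) = 25.1 dB.

25.1 dB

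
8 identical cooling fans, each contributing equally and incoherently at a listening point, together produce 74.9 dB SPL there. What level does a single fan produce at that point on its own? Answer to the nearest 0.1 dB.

8 equal incoherent sources add 10·log₁₀(8) = 9.03 dB over one source.
L_one = 74.9 − 9.03 = 65.9 dB SPL.

65.9 dB SPL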